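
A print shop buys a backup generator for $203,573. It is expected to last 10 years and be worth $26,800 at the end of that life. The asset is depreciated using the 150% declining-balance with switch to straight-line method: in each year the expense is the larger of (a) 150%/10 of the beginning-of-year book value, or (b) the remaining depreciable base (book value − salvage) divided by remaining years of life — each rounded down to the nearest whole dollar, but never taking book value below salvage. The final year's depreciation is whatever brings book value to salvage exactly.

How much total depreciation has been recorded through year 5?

Depreciable base = $203,573 − $26,800 = $176,773.
Year 1: DB = ⌊$203,573 × 150%/10⌋ = $30,535; SL = ⌊$176,773/10⌋ = $17,677 → take DB $30,535. Book value $173,038.
Year 2: DB = ⌊$173,038 × 150%/10⌋ = $25,955; SL = ⌊$146,238/9⌋ = $16,248 → take DB $25,955. Book value $147,083.
Year 3: DB = ⌊$147,083 × 150%/10⌋ = $22,062; SL = ⌊$120,283/8⌋ = $15,035 → take DB $22,062. Book value $125,021.
Year 4: DB = ⌊$125,021 × 150%/10⌋ = $18,753; SL = ⌊$98,221/7⌋ = $14,031 → take DB $18,753. Book value $106,268.
Year 5: DB = ⌊$106,268 × 150%/10⌋ = $15,940; SL = ⌊$79,468/6⌋ = $13,244 → take DB $15,940. Book value $90,328.
Accumulated through year 5 = $203,573 − $90,328 = $113,245.

$113,245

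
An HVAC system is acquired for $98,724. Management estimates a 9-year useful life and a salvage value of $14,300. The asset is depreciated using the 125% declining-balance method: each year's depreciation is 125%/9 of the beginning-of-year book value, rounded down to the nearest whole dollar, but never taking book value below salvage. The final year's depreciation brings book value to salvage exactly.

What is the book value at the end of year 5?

$46,745

Depreciable base = $98,724 − $14,300 = $84,424.
Year 1: ⌊$98,724 × 125%/9⌋ = $13,711. Book value $85,013.
Year 2: ⌊$85,013 × 125%/9⌋ = $11,807. Book value $73,206.
Year 3: ⌊$73,206 × 125%/9⌋ = $10,167. Book value $63,039.
Year 4: ⌊$63,039 × 125%/9⌋ = $8,755. Book value $54,284.
Year 5: ⌊$54,284 × 125%/9⌋ = $7,539. Book value $46,745.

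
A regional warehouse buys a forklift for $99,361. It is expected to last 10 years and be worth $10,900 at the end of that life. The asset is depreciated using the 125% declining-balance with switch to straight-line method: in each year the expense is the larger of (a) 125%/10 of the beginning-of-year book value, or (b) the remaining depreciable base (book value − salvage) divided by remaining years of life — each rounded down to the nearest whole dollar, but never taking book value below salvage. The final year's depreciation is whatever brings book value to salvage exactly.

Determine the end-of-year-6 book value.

$42,464

Depreciable base = $99,361 − $10,900 = $88,461.
Year 1: DB = ⌊$99,361 × 125%/10⌋ = $12,420; SL = ⌊$88,461/10⌋ = $8,846 → take DB $12,420. Book value $86,941.
Year 2: DB = ⌊$86,941 × 125%/10⌋ = $10,867; SL = ⌊$76,041/9⌋ = $8,449 → take DB $10,867. Book value $76,074.
Year 3: DB = ⌊$76,074 × 125%/10⌋ = $9,509; SL = ⌊$65,174/8⌋ = $8,146 → take DB $9,509. Book value $66,565.
Year 4: DB = ⌊$66,565 × 125%/10⌋ = $8,320; SL = ⌊$55,665/7⌋ = $7,952 → take DB $8,320. Book value $58,245.
Year 5: DB = ⌊$58,245 × 125%/10⌋ = $7,280; SL = ⌊$47,345/6⌋ = $7,890 → take SL $7,890. Book value $50,355.
Year 6: DB = ⌊$50,355 × 125%/10⌋ = $6,294; SL = ⌊$39,455/5⌋ = $7,891 → take SL $7,891. Book value $42,464.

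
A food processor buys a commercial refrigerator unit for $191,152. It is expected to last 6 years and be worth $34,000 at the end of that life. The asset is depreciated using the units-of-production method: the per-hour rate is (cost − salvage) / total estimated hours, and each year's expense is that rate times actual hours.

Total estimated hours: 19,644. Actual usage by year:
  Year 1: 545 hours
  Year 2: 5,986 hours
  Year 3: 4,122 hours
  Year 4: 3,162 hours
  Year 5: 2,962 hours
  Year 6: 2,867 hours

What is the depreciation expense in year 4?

$25,296

Depreciable base = $191,152 − $34,000 = $157,152.
Rate = $157,152 / 19,644 hours = $8 per hour.
Year 1: 545 × $8 = $4,360. Book value $186,792.
Year 2: 5,986 × $8 = $47,888. Book value $138,904.
Year 3: 4,122 × $8 = $32,976. Book value $105,928.
Year 4: 3,162 × $8 = $25,296. Book value $80,632.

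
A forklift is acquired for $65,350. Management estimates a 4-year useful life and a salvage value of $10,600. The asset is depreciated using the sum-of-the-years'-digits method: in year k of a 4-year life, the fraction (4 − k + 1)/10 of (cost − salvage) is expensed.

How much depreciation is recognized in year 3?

$10,950

Depreciable base = $65,350 − $10,600 = $54,750.
Sum of the years' digits = 4+3+2+1 = 10.
Year 1: $54,750 × 4/10 = $21,900. Book value $43,450.
Year 2: $54,750 × 3/10 = $16,425. Book value $27,025.
Year 3: $54,750 × 2/10 = $10,950. Book value $16,075.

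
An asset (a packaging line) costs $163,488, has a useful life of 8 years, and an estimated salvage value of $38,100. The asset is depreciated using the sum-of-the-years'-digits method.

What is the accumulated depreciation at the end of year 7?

Depreciable base = $163,488 − $38,100 = $125,388.
Sum of the years' digits = 8+7+6+5+4+3+2+1 = 36.
Year 1: $125,388 × 8/36 = $27,864. Book value $135,624.
Year 2: $125,388 × 7/36 = $24,381. Book value $111,243.
Year 3: $125,388 × 6/36 = $20,898. Book value $90,345.
Year 4: $125,388 × 5/36 = $17,415. Book value $72,930.
Year 5: $125,388 × 4/36 = $13,932. Book value $58,998.
Year 6: $125,388 × 3/36 = $10,449. Book value $48,549.
Year 7: $125,388 × 2/36 = $6,966. Book value $41,583.
Accumulated through year 7 = $163,488 − $41,583 = $121,905.

$121,905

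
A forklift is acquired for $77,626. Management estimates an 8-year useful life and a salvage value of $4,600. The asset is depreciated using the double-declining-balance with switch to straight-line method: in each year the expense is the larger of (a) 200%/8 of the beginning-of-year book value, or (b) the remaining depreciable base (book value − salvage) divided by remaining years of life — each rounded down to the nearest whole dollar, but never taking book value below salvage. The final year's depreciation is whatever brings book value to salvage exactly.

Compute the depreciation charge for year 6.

$4,607

Depreciable base = $77,626 − $4,600 = $73,026.
Year 1: DB = ⌊$77,626 × 200%/8⌋ = $19,406; SL = ⌊$73,026/8⌋ = $9,128 → take DB $19,406. Book value $58,220.
Year 2: DB = ⌊$58,220 × 200%/8⌋ = $14,555; SL = ⌊$53,620/7⌋ = $7,660 → take DB $14,555. Book value $43,665.
Year 3: DB = ⌊$43,665 × 200%/8⌋ = $10,916; SL = ⌊$39,065/6⌋ = $6,510 → take DB $10,916. Book value $32,749.
Year 4: DB = ⌊$32,749 × 200%/8⌋ = $8,187; SL = ⌊$28,149/5⌋ = $5,629 → take DB $8,187. Book value $24,562.
Year 5: DB = ⌊$24,562 × 200%/8⌋ = $6,140; SL = ⌊$19,962/4⌋ = $4,990 → take DB $6,140. Book value $18,422.
Year 6: DB = ⌊$18,422 × 200%/8⌋ = $4,605; SL = ⌊$13,822/3⌋ = $4,607 → take SL $4,607. Book value $13,815.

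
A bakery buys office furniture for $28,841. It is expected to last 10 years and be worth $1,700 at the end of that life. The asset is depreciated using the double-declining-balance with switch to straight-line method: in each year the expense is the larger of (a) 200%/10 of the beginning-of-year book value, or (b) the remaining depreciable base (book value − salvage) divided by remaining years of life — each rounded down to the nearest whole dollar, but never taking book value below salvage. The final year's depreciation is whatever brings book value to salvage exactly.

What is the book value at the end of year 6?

Depreciable base = $28,841 − $1,700 = $27,141.
Year 1: DB = ⌊$28,841 × 200%/10⌋ = $5,768; SL = ⌊$27,141/10⌋ = $2,714 → take DB $5,768. Book value $23,073.
Year 2: DB = ⌊$23,073 × 200%/10⌋ = $4,614; SL = ⌊$21,373/9⌋ = $2,374 → take DB $4,614. Book value $18,459.
Year 3: DB = ⌊$18,459 × 200%/10⌋ = $3,691; SL = ⌊$16,759/8⌋ = $2,094 → take DB $3,691. Book value $14,768.
Year 4: DB = ⌊$14,768 × 200%/10⌋ = $2,953; SL = ⌊$13,068/7⌋ = $1,866 → take DB $2,953. Book value $11,815.
Year 5: DB = ⌊$11,815 × 200%/10⌋ = $2,363; SL = ⌊$10,115/6⌋ = $1,685 → take DB $2,363. Book value $9,452.
Year 6: DB = ⌊$9,452 × 200%/10⌋ = $1,890; SL = ⌊$7,752/5⌋ = $1,550 → take DB $1,890. Book value $7,562.

$7,562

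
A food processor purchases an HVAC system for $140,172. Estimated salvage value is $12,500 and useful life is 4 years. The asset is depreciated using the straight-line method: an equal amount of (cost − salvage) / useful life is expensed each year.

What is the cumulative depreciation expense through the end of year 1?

$31,918

Depreciable base = $140,172 − $12,500 = $127,672.
Annual expense = $127,672 / 4 = $31,918.
End of year 1: book value $108,254.
Accumulated through year 1 = $140,172 − $108,254 = $31,918.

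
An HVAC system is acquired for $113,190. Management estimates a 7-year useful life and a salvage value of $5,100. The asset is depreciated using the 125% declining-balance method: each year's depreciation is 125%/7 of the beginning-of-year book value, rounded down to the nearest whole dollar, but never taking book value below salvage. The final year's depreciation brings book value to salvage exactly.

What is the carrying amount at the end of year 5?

$42,332

Depreciable base = $113,190 − $5,100 = $108,090.
Year 1: ⌊$113,190 × 125%/7⌋ = $20,212. Book value $92,978.
Year 2: ⌊$92,978 × 125%/7⌋ = $16,603. Book value $76,375.
Year 3: ⌊$76,375 × 125%/7⌋ = $13,638. Book value $62,737.
Year 4: ⌊$62,737 × 125%/7⌋ = $11,203. Book value $51,534.
Year 5: ⌊$51,534 × 125%/7⌋ = $9,202. Book value $42,332.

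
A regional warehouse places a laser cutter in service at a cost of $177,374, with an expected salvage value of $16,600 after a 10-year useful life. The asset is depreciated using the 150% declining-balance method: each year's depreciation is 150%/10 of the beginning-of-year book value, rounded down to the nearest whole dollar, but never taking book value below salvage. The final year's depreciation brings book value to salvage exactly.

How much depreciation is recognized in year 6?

Depreciable base = $177,374 − $16,600 = $160,774.
Year 1: ⌊$177,374 × 150%/10⌋ = $26,606. Book value $150,768.
Year 2: ⌊$150,768 × 150%/10⌋ = $22,615. Book value $128,153.
Year 3: ⌊$128,153 × 150%/10⌋ = $19,222. Book value $108,931.
Year 4: ⌊$108,931 × 150%/10⌋ = $16,339. Book value $92,592.
Year 5: ⌊$92,592 × 150%/10⌋ = $13,888. Book value $78,704.
Year 6: ⌊$78,704 × 150%/10⌋ = $11,805. Book value $66,899.

$11,805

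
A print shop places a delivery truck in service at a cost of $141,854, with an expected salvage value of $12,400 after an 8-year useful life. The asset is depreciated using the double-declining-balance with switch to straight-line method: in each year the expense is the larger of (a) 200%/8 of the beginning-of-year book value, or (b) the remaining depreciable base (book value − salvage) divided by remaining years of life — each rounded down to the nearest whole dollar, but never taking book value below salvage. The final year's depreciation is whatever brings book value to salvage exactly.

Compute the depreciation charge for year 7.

$6,424

Depreciable base = $141,854 − $12,400 = $129,454.
Year 1: DB = ⌊$141,854 × 200%/8⌋ = $35,463; SL = ⌊$129,454/8⌋ = $16,181 → take DB $35,463. Book value $106,391.
Year 2: DB = ⌊$106,391 × 200%/8⌋ = $26,597; SL = ⌊$93,991/7⌋ = $13,427 → take DB $26,597. Book value $79,794.
Year 3: DB = ⌊$79,794 × 200%/8⌋ = $19,948; SL = ⌊$67,394/6⌋ = $11,232 → take DB $19,948. Book value $59,846.
Year 4: DB = ⌊$59,846 × 200%/8⌋ = $14,961; SL = ⌊$47,446/5⌋ = $9,489 → take DB $14,961. Book value $44,885.
Year 5: DB = ⌊$44,885 × 200%/8⌋ = $11,221; SL = ⌊$32,485/4⌋ = $8,121 → take DB $11,221. Book value $33,664.
Year 6: DB = ⌊$33,664 × 200%/8⌋ = $8,416; SL = ⌊$21,264/3⌋ = $7,088 → take DB $8,416. Book value $25,248.
Year 7: DB = ⌊$25,248 × 200%/8⌋ = $6,312; SL = ⌊$12,848/2⌋ = $6,424 → take SL $6,424. Book value $18,824.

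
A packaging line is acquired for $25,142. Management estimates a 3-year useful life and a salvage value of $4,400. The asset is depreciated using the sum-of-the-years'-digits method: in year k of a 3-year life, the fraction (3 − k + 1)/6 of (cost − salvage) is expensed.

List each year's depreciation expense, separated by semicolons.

$10,371; $6,914; $3,457

Depreciable base = $25,142 − $4,400 = $20,742.
Sum of the years' digits = 3+2+1 = 6.
Year 1: $20,742 × 3/6 = $10,371. Book value $14,771.
Year 2: $20,742 × 2/6 = $6,914. Book value $7,857.
Year 3: $20,742 × 1/6 = $3,457. Book value $4,400.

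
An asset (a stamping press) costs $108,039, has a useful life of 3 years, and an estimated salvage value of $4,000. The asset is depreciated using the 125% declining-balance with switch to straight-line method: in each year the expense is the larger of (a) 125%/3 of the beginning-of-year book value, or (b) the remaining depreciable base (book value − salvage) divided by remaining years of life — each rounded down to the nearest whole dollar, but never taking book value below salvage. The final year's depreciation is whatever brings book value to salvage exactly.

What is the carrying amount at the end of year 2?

$33,512

Depreciable base = $108,039 − $4,000 = $104,039.
Year 1: DB = ⌊$108,039 × 125%/3⌋ = $45,016; SL = ⌊$104,039/3⌋ = $34,679 → take DB $45,016. Book value $63,023.
Year 2: DB = ⌊$63,023 × 125%/3⌋ = $26,259; SL = ⌊$59,023/2⌋ = $29,511 → take SL $29,511. Book value $33,512.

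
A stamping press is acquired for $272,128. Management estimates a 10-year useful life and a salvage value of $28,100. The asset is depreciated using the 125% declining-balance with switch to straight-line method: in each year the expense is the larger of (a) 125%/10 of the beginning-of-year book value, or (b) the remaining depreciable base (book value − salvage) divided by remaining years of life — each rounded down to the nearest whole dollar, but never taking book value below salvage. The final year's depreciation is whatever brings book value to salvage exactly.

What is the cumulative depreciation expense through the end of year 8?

$200,222

Depreciable base = $272,128 − $28,100 = $244,028.
Year 1: DB = ⌊$272,128 × 125%/10⌋ = $34,016; SL = ⌊$244,028/10⌋ = $24,402 → take DB $34,016. Book value $238,112.
Year 2: DB = ⌊$238,112 × 125%/10⌋ = $29,764; SL = ⌊$210,012/9⌋ = $23,334 → take DB $29,764. Book value $208,348.
Year 3: DB = ⌊$208,348 × 125%/10⌋ = $26,043; SL = ⌊$180,248/8⌋ = $22,531 → take DB $26,043. Book value $182,305.
Year 4: DB = ⌊$182,305 × 125%/10⌋ = $22,788; SL = ⌊$154,205/7⌋ = $22,029 → take DB $22,788. Book value $159,517.
Year 5: DB = ⌊$159,517 × 125%/10⌋ = $19,939; SL = ⌊$131,417/6⌋ = $21,902 → take SL $21,902. Book value $137,615.
Year 6: DB = ⌊$137,615 × 125%/10⌋ = $17,201; SL = ⌊$109,515/5⌋ = $21,903 → take SL $21,903. Book value $115,712.
Year 7: DB = ⌊$115,712 × 125%/10⌋ = $14,464; SL = ⌊$87,612/4⌋ = $21,903 → take SL $21,903. Book value $93,809.
Year 8: DB = ⌊$93,809 × 125%/10⌋ = $11,726; SL = ⌊$65,709/3⌋ = $21,903 → take SL $21,903. Book value $71,906.
Accumulated through year 8 = $272,128 − $71,906 = $200,222.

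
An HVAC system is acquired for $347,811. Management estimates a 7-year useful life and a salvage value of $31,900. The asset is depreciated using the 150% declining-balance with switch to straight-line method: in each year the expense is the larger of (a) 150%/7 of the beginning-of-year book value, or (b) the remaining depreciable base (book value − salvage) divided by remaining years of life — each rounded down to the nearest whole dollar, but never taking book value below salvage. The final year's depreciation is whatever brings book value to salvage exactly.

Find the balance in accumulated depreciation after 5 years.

$248,805

Depreciable base = $347,811 − $31,900 = $315,911.
Year 1: DB = ⌊$347,811 × 150%/7⌋ = $74,530; SL = ⌊$315,911/7⌋ = $45,130 → take DB $74,530. Book value $273,281.
Year 2: DB = ⌊$273,281 × 150%/7⌋ = $58,560; SL = ⌊$241,381/6⌋ = $40,230 → take DB $58,560. Book value $214,721.
Year 3: DB = ⌊$214,721 × 150%/7⌋ = $46,011; SL = ⌊$182,821/5⌋ = $36,564 → take DB $46,011. Book value $168,710.
Year 4: DB = ⌊$168,710 × 150%/7⌋ = $36,152; SL = ⌊$136,810/4⌋ = $34,202 → take DB $36,152. Book value $132,558.
Year 5: DB = ⌊$132,558 × 150%/7⌋ = $28,405; SL = ⌊$100,658/3⌋ = $33,552 → take SL $33,552. Book value $99,006.
Accumulated through year 5 = $347,811 − $99,006 = $248,805.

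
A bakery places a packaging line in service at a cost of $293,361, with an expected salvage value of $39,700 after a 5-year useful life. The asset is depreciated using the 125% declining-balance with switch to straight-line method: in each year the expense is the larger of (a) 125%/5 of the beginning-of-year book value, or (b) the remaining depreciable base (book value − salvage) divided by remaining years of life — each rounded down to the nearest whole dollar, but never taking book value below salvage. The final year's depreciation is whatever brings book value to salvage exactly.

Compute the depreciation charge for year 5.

$41,772

Depreciable base = $293,361 − $39,700 = $253,661.
Year 1: DB = ⌊$293,361 × 125%/5⌋ = $73,340; SL = ⌊$253,661/5⌋ = $50,732 → take DB $73,340. Book value $220,021.
Year 2: DB = ⌊$220,021 × 125%/5⌋ = $55,005; SL = ⌊$180,321/4⌋ = $45,080 → take DB $55,005. Book value $165,016.
Year 3: DB = ⌊$165,016 × 125%/5⌋ = $41,254; SL = ⌊$125,316/3⌋ = $41,772 → take SL $41,772. Book value $123,244.
Year 4: DB = ⌊$123,244 × 125%/5⌋ = $30,811; SL = ⌊$83,544/2⌋ = $41,772 → take SL $41,772. Book value $81,472.
Year 5 (final): $81,472 − $39,700 = $41,772. Book value $39,700.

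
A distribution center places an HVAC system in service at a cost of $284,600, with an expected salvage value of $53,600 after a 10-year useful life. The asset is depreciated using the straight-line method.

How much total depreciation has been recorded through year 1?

$23,100

Depreciable base = $284,600 − $53,600 = $231,000.
Annual expense = $231,000 / 10 = $23,100.
End of year 1: book value $261,500.
Accumulated through year 1 = $284,600 − $261,500 = $23,100.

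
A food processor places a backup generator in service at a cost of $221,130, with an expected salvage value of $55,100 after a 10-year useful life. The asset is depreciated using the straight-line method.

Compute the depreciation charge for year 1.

$16,603

Depreciable base = $221,130 − $55,100 = $166,030.
Annual expense = $166,030 / 10 = $16,603.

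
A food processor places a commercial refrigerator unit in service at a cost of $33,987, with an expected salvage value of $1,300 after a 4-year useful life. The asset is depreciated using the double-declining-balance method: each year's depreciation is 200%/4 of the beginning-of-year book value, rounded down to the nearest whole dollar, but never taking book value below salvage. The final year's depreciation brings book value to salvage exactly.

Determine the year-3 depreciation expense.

$4,248

Depreciable base = $33,987 − $1,300 = $32,687.
Year 1: ⌊$33,987 × 200%/4⌋ = $16,993. Book value $16,994.
Year 2: ⌊$16,994 × 200%/4⌋ = $8,497. Book value $8,497.
Year 3: ⌊$8,497 × 200%/4⌋ = $4,248. Book value $4,249.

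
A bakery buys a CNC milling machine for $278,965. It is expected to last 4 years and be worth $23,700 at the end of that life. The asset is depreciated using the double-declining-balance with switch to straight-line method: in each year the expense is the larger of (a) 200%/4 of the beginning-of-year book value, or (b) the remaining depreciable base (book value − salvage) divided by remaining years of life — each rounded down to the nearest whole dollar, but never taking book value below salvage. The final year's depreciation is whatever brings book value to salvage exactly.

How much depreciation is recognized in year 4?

Depreciable base = $278,965 − $23,700 = $255,265.
Year 1: DB = ⌊$278,965 × 200%/4⌋ = $139,482; SL = ⌊$255,265/4⌋ = $63,816 → take DB $139,482. Book value $139,483.
Year 2: DB = ⌊$139,483 × 200%/4⌋ = $69,741; SL = ⌊$115,783/3⌋ = $38,594 → take DB $69,741. Book value $69,742.
Year 3: DB = ⌊$69,742 × 200%/4⌋ = $34,871; SL = ⌊$46,042/2⌋ = $23,021 → take DB $34,871. Book value $34,871.
Year 4 (final): $34,871 − $23,700 = $11,171. Book value $23,700.

$11,171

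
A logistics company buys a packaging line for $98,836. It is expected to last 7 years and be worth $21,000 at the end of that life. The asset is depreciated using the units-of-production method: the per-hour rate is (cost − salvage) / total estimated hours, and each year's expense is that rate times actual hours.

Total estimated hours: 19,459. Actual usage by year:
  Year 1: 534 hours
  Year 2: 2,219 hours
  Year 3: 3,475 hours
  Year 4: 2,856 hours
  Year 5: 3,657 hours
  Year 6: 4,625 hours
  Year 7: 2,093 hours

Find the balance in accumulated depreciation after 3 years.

$24,912

Depreciable base = $98,836 − $21,000 = $77,836.
Rate = $77,836 / 19,459 hours = $4 per hour.
Year 1: 534 × $4 = $2,136. Book value $96,700.
Year 2: 2,219 × $4 = $8,876. Book value $87,824.
Year 3: 3,475 × $4 = $13,900. Book value $73,924.
Accumulated through year 3 = $98,836 − $73,924 = $24,912.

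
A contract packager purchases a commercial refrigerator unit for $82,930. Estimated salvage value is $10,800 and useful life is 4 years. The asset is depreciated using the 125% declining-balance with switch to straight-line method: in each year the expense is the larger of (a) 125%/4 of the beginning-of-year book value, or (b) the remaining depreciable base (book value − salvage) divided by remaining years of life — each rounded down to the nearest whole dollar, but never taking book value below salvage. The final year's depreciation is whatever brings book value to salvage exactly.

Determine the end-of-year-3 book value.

Depreciable base = $82,930 − $10,800 = $72,130.
Year 1: DB = ⌊$82,930 × 125%/4⌋ = $25,915; SL = ⌊$72,130/4⌋ = $18,032 → take DB $25,915. Book value $57,015.
Year 2: DB = ⌊$57,015 × 125%/4⌋ = $17,817; SL = ⌊$46,215/3⌋ = $15,405 → take DB $17,817. Book value $39,198.
Year 3: DB = ⌊$39,198 × 125%/4⌋ = $12,249; SL = ⌊$28,398/2⌋ = $14,199 → take SL $14,199. Book value $24,999.

$24,999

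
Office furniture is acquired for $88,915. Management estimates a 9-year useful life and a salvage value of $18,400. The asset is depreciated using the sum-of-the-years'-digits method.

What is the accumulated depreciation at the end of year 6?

$61,113

Depreciable base = $88,915 − $18,400 = $70,515.
Sum of the years' digits = 9+8+7+6+5+4+3+2+1 = 45.
Year 1: $70,515 × 9/45 = $14,103. Book value $74,812.
Year 2: $70,515 × 8/45 = $12,536. Book value $62,276.
Year 3: $70,515 × 7/45 = $10,969. Book value $51,307.
Year 4: $70,515 × 6/45 = $9,402. Book value $41,905.
Year 5: $70,515 × 5/45 = $7,835. Book value $34,070.
Year 6: $70,515 × 4/45 = $6,268. Book value $27,802.
Accumulated through year 6 = $88,915 − $27,802 = $61,113.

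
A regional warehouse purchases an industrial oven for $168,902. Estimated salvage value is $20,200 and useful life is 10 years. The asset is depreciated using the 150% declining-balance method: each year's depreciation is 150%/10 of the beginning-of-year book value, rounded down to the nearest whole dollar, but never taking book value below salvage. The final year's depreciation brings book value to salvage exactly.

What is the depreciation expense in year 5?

$13,225

Depreciable base = $168,902 − $20,200 = $148,702.
Year 1: ⌊$168,902 × 150%/10⌋ = $25,335. Book value $143,567.
Year 2: ⌊$143,567 × 150%/10⌋ = $21,535. Book value $122,032.
Year 3: ⌊$122,032 × 150%/10⌋ = $18,304. Book value $103,728.
Year 4: ⌊$103,728 × 150%/10⌋ = $15,559. Book value $88,169.
Year 5: ⌊$88,169 × 150%/10⌋ = $13,225. Book value $74,944.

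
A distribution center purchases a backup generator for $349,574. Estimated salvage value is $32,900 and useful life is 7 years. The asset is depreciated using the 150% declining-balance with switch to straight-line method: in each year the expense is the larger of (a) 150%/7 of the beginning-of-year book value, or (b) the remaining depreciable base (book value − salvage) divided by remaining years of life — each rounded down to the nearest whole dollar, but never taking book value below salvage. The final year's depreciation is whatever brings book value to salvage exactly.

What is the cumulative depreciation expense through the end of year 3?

Depreciable base = $349,574 − $32,900 = $316,674.
Year 1: DB = ⌊$349,574 × 150%/7⌋ = $74,908; SL = ⌊$316,674/7⌋ = $45,239 → take DB $74,908. Book value $274,666.
Year 2: DB = ⌊$274,666 × 150%/7⌋ = $58,857; SL = ⌊$241,766/6⌋ = $40,294 → take DB $58,857. Book value $215,809.
Year 3: DB = ⌊$215,809 × 150%/7⌋ = $46,244; SL = ⌊$182,909/5⌋ = $36,581 → take DB $46,244. Book value $169,565.
Accumulated through year 3 = $349,574 − $169,565 = $180,009.

$180,009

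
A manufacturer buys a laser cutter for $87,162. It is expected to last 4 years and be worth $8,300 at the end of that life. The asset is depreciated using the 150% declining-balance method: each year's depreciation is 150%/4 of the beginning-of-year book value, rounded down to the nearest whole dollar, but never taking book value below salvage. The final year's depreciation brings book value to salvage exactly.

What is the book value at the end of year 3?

Depreciable base = $87,162 − $8,300 = $78,862.
Year 1: ⌊$87,162 × 150%/4⌋ = $32,685. Book value $54,477.
Year 2: ⌊$54,477 × 150%/4⌋ = $20,428. Book value $34,049.
Year 3: ⌊$34,049 × 150%/4⌋ = $12,768. Book value $21,281.

$21,281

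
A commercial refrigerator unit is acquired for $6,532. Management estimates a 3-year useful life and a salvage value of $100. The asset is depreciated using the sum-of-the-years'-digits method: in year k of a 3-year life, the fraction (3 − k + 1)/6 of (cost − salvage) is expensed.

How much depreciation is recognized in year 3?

Depreciable base = $6,532 − $100 = $6,432.
Sum of the years' digits = 3+2+1 = 6.
Year 1: $6,432 × 3/6 = $3,216. Book value $3,316.
Year 2: $6,432 × 2/6 = $2,144. Book value $1,172.
Year 3: $6,432 × 1/6 = $1,072. Book value $100.

$1,072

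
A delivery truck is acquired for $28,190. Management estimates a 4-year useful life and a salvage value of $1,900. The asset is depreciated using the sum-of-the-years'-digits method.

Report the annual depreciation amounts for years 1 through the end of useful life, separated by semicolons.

$10,516; $7,887; $5,258; $2,629

Depreciable base = $28,190 − $1,900 = $26,290.
Sum of the years' digits = 4+3+2+1 = 10.
Year 1: $26,290 × 4/10 = $10,516. Book value $17,674.
Year 2: $26,290 × 3/10 = $7,887. Book value $9,787.
Year 3: $26,290 × 2/10 = $5,258. Book value $4,529.
Year 4: $26,290 × 1/10 = $2,629. Book value $1,900.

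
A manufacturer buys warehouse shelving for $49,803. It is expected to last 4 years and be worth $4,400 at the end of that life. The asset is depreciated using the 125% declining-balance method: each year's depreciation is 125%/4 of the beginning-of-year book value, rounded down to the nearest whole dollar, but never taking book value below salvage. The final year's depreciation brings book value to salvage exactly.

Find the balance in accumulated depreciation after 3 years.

$33,619

Depreciable base = $49,803 − $4,400 = $45,403.
Year 1: ⌊$49,803 × 125%/4⌋ = $15,563. Book value $34,240.
Year 2: ⌊$34,240 × 125%/4⌋ = $10,700. Book value $23,540.
Year 3: ⌊$23,540 × 125%/4⌋ = $7,356. Book value $16,184.
Accumulated through year 3 = $49,803 − $16,184 = $33,619.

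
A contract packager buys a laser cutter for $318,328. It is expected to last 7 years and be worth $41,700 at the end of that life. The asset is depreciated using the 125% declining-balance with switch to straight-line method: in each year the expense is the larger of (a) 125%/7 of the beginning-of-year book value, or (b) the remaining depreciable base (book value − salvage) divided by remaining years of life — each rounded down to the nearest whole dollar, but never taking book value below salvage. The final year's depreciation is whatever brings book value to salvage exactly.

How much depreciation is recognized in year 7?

$33,684

Depreciable base = $318,328 − $41,700 = $276,628.
Year 1: DB = ⌊$318,328 × 125%/7⌋ = $56,844; SL = ⌊$276,628/7⌋ = $39,518 → take DB $56,844. Book value $261,484.
Year 2: DB = ⌊$261,484 × 125%/7⌋ = $46,693; SL = ⌊$219,784/6⌋ = $36,630 → take DB $46,693. Book value $214,791.
Year 3: DB = ⌊$214,791 × 125%/7⌋ = $38,355; SL = ⌊$173,091/5⌋ = $34,618 → take DB $38,355. Book value $176,436.
Year 4: DB = ⌊$176,436 × 125%/7⌋ = $31,506; SL = ⌊$134,736/4⌋ = $33,684 → take SL $33,684. Book value $142,752.
Year 5: DB = ⌊$142,752 × 125%/7⌋ = $25,491; SL = ⌊$101,052/3⌋ = $33,684 → take SL $33,684. Book value $109,068.
Year 6: DB = ⌊$109,068 × 125%/7⌋ = $19,476; SL = ⌊$67,368/2⌋ = $33,684 → take SL $33,684. Book value $75,384.
Year 7 (final): $75,384 − $41,700 = $33,684. Book value $41,700.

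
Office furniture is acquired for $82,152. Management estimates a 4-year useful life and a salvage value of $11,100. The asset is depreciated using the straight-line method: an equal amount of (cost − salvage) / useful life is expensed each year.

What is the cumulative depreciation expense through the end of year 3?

$53,289

Depreciable base = $82,152 − $11,100 = $71,052.
Annual expense = $71,052 / 4 = $17,763.
End of year 1: book value $64,389.
End of year 2: book value $46,626.
End of year 3: book value $28,863.
Accumulated through year 3 = $82,152 − $28,863 = $53,289.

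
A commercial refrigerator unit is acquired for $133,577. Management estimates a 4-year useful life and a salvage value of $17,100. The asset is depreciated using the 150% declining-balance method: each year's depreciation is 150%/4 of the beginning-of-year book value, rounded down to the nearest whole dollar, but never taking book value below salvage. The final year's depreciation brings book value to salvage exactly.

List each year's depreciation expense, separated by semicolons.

Depreciable base = $133,577 − $17,100 = $116,477.
Year 1: ⌊$133,577 × 150%/4⌋ = $50,091. Book value $83,486.
Year 2: ⌊$83,486 × 150%/4⌋ = $31,307. Book value $52,179.
Year 3: ⌊$52,179 × 150%/4⌋ = $19,567. Book value $32,612.
Year 4 (final): $32,612 − $17,100 = $15,512. Book value $17,100.

$50,091; $31,307; $19,567; $15,512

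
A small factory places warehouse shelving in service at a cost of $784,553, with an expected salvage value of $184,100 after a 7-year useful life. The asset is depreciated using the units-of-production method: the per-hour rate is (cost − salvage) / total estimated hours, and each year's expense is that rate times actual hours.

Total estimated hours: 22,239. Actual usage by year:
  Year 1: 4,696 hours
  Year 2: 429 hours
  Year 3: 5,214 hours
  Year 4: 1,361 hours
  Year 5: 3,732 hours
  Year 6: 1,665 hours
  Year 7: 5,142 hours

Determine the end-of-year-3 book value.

Depreciable base = $784,553 − $184,100 = $600,453.
Rate = $600,453 / 22,239 hours = $27 per hour.
Year 1: 4,696 × $27 = $126,792. Book value $657,761.
Year 2: 429 × $27 = $11,583. Book value $646,178.
Year 3: 5,214 × $27 = $140,778. Book value $505,400.

$505,400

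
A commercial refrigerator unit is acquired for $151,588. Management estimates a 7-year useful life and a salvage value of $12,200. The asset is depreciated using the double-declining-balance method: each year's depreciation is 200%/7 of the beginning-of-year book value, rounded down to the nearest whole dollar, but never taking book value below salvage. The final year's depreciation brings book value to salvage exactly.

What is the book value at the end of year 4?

Depreciable base = $151,588 − $12,200 = $139,388.
Year 1: ⌊$151,588 × 200%/7⌋ = $43,310. Book value $108,278.
Year 2: ⌊$108,278 × 200%/7⌋ = $30,936. Book value $77,342.
Year 3: ⌊$77,342 × 200%/7⌋ = $22,097. Book value $55,245.
Year 4: ⌊$55,245 × 200%/7⌋ = $15,784. Book value $39,461.

$39,461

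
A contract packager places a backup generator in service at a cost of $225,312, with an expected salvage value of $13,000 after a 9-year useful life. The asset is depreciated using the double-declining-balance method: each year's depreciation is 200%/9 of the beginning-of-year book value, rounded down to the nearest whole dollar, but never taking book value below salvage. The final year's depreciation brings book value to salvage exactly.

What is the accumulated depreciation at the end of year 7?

$186,516

Depreciable base = $225,312 − $13,000 = $212,312.
Year 1: ⌊$225,312 × 200%/9⌋ = $50,069. Book value $175,243.
Year 2: ⌊$175,243 × 200%/9⌋ = $38,942. Book value $136,301.
Year 3: ⌊$136,301 × 200%/9⌋ = $30,289. Book value $106,012.
Year 4: ⌊$106,012 × 200%/9⌋ = $23,558. Book value $82,454.
Year 5: ⌊$82,454 × 200%/9⌋ = $18,323. Book value $64,131.
Year 6: ⌊$64,131 × 200%/9⌋ = $14,251. Book value $49,880.
Year 7: ⌊$49,880 × 200%/9⌋ = $11,084. Book value $38,796.
Accumulated through year 7 = $225,312 − $38,796 = $186,516.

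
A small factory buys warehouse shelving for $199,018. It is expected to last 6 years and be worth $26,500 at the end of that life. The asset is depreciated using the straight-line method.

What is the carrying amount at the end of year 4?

$84,006

Depreciable base = $199,018 − $26,500 = $172,518.
Annual expense = $172,518 / 6 = $28,753.
End of year 1: book value $170,265.
End of year 2: book value $141,512.
End of year 3: book value $112,759.
End of year 4: book value $84,006.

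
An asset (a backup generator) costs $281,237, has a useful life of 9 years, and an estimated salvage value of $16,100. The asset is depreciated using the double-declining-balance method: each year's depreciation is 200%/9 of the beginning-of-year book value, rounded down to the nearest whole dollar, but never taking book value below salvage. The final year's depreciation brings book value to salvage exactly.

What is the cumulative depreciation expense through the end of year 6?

$218,976

Depreciable base = $281,237 − $16,100 = $265,137.
Year 1: ⌊$281,237 × 200%/9⌋ = $62,497. Book value $218,740.
Year 2: ⌊$218,740 × 200%/9⌋ = $48,608. Book value $170,132.
Year 3: ⌊$170,132 × 200%/9⌋ = $37,807. Book value $132,325.
Year 4: ⌊$132,325 × 200%/9⌋ = $29,405. Book value $102,920.
Year 5: ⌊$102,920 × 200%/9⌋ = $22,871. Book value $80,049.
Year 6: ⌊$80,049 × 200%/9⌋ = $17,788. Book value $62,261.
Accumulated through year 6 = $281,237 − $62,261 = $218,976.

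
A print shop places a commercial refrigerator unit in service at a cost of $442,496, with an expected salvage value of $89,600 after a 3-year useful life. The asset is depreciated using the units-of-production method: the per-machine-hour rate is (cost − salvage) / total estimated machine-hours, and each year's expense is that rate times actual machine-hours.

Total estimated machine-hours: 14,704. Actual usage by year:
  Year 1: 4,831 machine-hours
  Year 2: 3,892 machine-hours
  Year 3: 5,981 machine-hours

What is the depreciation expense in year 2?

Depreciable base = $442,496 − $89,600 = $352,896.
Rate = $352,896 / 14,704 machine-hours = $24 per machine-hour.
Year 1: 4,831 × $24 = $115,944. Book value $326,552.
Year 2: 3,892 × $24 = $93,408. Book value $233,144.

$93,408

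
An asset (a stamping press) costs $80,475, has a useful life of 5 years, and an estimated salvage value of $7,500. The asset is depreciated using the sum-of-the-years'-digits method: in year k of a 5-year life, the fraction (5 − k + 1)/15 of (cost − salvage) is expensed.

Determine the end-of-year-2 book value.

$36,690

Depreciable base = $80,475 − $7,500 = $72,975.
Sum of the years' digits = 5+4+3+2+1 = 15.
Year 1: $72,975 × 5/15 = $24,325. Book value $56,150.
Year 2: $72,975 × 4/15 = $19,460. Book value $36,690.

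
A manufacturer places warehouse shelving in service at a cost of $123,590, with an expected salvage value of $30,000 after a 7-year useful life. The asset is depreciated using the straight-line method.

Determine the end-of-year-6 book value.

Depreciable base = $123,590 − $30,000 = $93,590.
Annual expense = $93,590 / 7 = $13,370.
End of year 1: book value $110,220.
End of year 2: book value $96,850.
End of year 3: book value $83,480.
End of year 4: book value $70,110.
End of year 5: book value $56,740.
End of year 6: book value $43,370.

$43,370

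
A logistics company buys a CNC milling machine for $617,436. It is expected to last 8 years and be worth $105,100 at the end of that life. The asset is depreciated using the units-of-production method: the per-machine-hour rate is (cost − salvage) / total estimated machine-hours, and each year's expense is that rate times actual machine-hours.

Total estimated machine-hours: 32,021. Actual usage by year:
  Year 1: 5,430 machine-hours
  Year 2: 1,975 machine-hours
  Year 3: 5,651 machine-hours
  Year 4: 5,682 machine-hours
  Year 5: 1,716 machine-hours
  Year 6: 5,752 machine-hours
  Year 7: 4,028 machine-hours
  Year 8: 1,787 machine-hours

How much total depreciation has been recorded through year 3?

Depreciable base = $617,436 − $105,100 = $512,336.
Rate = $512,336 / 32,021 machine-hours = $16 per machine-hour.
Year 1: 5,430 × $16 = $86,880. Book value $530,556.
Year 2: 1,975 × $16 = $31,600. Book value $498,956.
Year 3: 5,651 × $16 = $90,416. Book value $408,540.
Accumulated through year 3 = $617,436 − $408,540 = $208,896.

$208,896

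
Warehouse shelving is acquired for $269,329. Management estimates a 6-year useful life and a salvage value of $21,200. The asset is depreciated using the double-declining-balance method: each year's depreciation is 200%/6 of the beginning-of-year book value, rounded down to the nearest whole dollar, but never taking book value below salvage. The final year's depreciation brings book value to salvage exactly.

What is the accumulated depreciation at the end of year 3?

Depreciable base = $269,329 − $21,200 = $248,129.
Year 1: ⌊$269,329 × 200%/6⌋ = $89,776. Book value $179,553.
Year 2: ⌊$179,553 × 200%/6⌋ = $59,851. Book value $119,702.
Year 3: ⌊$119,702 × 200%/6⌋ = $39,900. Book value $79,802.
Accumulated through year 3 = $269,329 − $79,802 = $189,527.

$189,527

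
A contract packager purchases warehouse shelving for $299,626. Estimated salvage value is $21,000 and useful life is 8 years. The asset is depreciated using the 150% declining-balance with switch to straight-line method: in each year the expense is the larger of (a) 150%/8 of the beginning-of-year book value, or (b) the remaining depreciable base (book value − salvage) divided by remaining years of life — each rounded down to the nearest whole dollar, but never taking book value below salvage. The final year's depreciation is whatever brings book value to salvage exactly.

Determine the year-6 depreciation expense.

Depreciable base = $299,626 − $21,000 = $278,626.
Year 1: DB = ⌊$299,626 × 150%/8⌋ = $56,179; SL = ⌊$278,626/8⌋ = $34,828 → take DB $56,179. Book value $243,447.
Year 2: DB = ⌊$243,447 × 150%/8⌋ = $45,646; SL = ⌊$222,447/7⌋ = $31,778 → take DB $45,646. Book value $197,801.
Year 3: DB = ⌊$197,801 × 150%/8⌋ = $37,087; SL = ⌊$176,801/6⌋ = $29,466 → take DB $37,087. Book value $160,714.
Year 4: DB = ⌊$160,714 × 150%/8⌋ = $30,133; SL = ⌊$139,714/5⌋ = $27,942 → take DB $30,133. Book value $130,581.
Year 5: DB = ⌊$130,581 × 150%/8⌋ = $24,483; SL = ⌊$109,581/4⌋ = $27,395 → take SL $27,395. Book value $103,186.
Year 6: DB = ⌊$103,186 × 150%/8⌋ = $19,347; SL = ⌊$82,186/3⌋ = $27,395 → take SL $27,395. Book value $75,791.

$27,395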